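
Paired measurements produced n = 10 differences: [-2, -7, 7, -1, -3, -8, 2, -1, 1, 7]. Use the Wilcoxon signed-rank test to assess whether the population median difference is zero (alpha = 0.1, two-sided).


Step 1: Drop any zero differences (none here) and take |d_i|.
|d| = [2, 7, 7, 1, 3, 8, 2, 1, 1, 7]
Step 2: Midrank |d_i| (ties get averaged ranks).
ranks: |2|->4.5, |7|->8, |7|->8, |1|->2, |3|->6, |8|->10, |2|->4.5, |1|->2, |1|->2, |7|->8
Step 3: Attach original signs; sum ranks with positive sign and with negative sign.
W+ = 8 + 4.5 + 2 + 8 = 22.5
W- = 4.5 + 8 + 2 + 6 + 10 + 2 = 32.5
(Check: W+ + W- = 55 should equal n(n+1)/2 = 55.)
Step 4: Test statistic W = min(W+, W-) = 22.5.
Step 5: Ties in |d|, so use the tie-corrected normal approximation.
        E[W] = n(n+1)/4 = 10*11/4 = 27.5.
        Tie groups: |d|=1 (t=3), |d|=2 (t=2), |d|=7 (t=3); sum(t^3 - t) = 54.
        Var[W] = n(n+1)(2n+1)/24 - sum(t^3-t)/48 = 2310/24 - 54/48 = 95.125.
        z = (W - E[W]) / sqrt(Var[W]) = (22.5 - 27.5) / 9.7532 = -0.5127.
        Two-sided p = 2*Phi(z) = 0.608195.
Step 6: alpha = 0.1. fail to reject H0.

W+ = 22.5, W- = 32.5, W = min = 22.5, p = 0.608195, fail to reject H0.


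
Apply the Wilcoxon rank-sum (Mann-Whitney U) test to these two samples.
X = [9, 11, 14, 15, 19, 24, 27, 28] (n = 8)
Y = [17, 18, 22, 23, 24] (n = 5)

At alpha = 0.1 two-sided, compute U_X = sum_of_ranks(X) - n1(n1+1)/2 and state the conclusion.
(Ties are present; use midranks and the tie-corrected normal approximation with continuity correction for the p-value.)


Step 1: Combine and sort all 13 observations; assign midranks.
sorted (value, group): (9,X), (11,X), (14,X), (15,X), (17,Y), (18,Y), (19,X), (22,Y), (23,Y), (24,X), (24,Y), (27,X), (28,X)
ranks: 9->1, 11->2, 14->3, 15->4, 17->5, 18->6, 19->7, 22->8, 23->9, 24->10.5, 24->10.5, 27->12, 28->13
Step 2: Rank sum for X: R1 = 1 + 2 + 3 + 4 + 7 + 10.5 + 12 + 13 = 52.5.
Step 3: U_X = R1 - n1(n1+1)/2 = 52.5 - 8*9/2 = 52.5 - 36 = 16.5.
       U_Y = n1*n2 - U_X = 40 - 16.5 = 23.5.
Step 4: Ties are present, so use the tie-corrected normal approximation (with continuity correction) for the p-value.
Step 5: p-value = 0.660111; compare to alpha = 0.1. fail to reject H0.

U_X = 16.5, p = 0.660111, fail to reject H0 at alpha = 0.1.


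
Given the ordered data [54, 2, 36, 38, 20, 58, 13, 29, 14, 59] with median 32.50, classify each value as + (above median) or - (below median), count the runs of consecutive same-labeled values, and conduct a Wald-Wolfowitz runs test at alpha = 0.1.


Step 1: Compute median = 32.50; label A = above, B = below.
Labels in order: ABAABABBBA  (n_A = 5, n_B = 5)
Step 2: Count runs R = 7.
Step 3: Under H0 (random ordering), E[R] = 2*n_A*n_B/(n_A+n_B) + 1 = 2*5*5/10 + 1 = 6.0000.
        Var[R] = 2*n_A*n_B*(2*n_A*n_B - n_A - n_B) / ((n_A+n_B)^2 * (n_A+n_B-1)) = 2000/900 = 2.2222.
        SD[R] = 1.4907.
Step 4: Continuity-corrected z = (R - 0.5 - E[R]) / SD[R] = (7 - 0.5 - 6.0000) / 1.4907 = 0.3354.
Step 5: Two-sided p-value via normal approximation = 2*(1 - Phi(|z|)) = 0.737316.
Step 6: alpha = 0.1. fail to reject H0.

R = 7, z = 0.3354, p = 0.737316, fail to reject H0.


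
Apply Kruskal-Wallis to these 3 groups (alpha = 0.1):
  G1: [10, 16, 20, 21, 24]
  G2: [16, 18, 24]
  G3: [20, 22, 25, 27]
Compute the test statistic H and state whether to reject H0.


Step 1: Combine all N = 12 observations and assign midranks.
sorted (value, group, rank): (10,G1,1), (16,G1,2.5), (16,G2,2.5), (18,G2,4), (20,G1,5.5), (20,G3,5.5), (21,G1,7), (22,G3,8), (24,G1,9.5), (24,G2,9.5), (25,G3,11), (27,G3,12)
Step 2: Sum ranks within each group.
R_1 = 25.5 (n_1 = 5)
R_2 = 16 (n_2 = 3)
R_3 = 36.5 (n_3 = 4)
Step 3: H = 12/(N(N+1)) * sum(R_i^2/n_i) - 3(N+1)
     = 12/(12*13) * (25.5^2/5 + 16^2/3 + 36.5^2/4) - 3*13
     = 0.076923 * 548.446 - 39
     = 3.188141.
Step 4: Ties present; correction factor C = 1 - 18/(12^3 - 12) = 0.989510. Corrected H = 3.188141 / 0.989510 = 3.221938.
Step 5: Under H0, H ~ chi^2(2); p-value = 0.199694.
Step 6: alpha = 0.1. fail to reject H0.

H = 3.2219, df = 2, p = 0.199694, fail to reject H0.


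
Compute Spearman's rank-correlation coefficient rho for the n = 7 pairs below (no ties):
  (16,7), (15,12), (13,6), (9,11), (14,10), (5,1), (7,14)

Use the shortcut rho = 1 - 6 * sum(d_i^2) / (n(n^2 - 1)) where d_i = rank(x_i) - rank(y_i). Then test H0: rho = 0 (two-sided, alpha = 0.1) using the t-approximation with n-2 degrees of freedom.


Step 1: Rank x and y separately (midranks; no ties here).
rank(x): 16->7, 15->6, 13->4, 9->3, 14->5, 5->1, 7->2
rank(y): 7->3, 12->6, 6->2, 11->5, 10->4, 1->1, 14->7
Step 2: d_i = R_x(i) - R_y(i); compute d_i^2.
  (7-3)^2=16, (6-6)^2=0, (4-2)^2=4, (3-5)^2=4, (5-4)^2=1, (1-1)^2=0, (2-7)^2=25
sum(d^2) = 50.
Step 3: rho = 1 - 6*50 / (7*(7^2 - 1)) = 1 - 300/336 = 0.107143.
Step 4: Under H0, t = rho * sqrt((n-2)/(1-rho^2)) = 0.2410 ~ t(5).
Step 5: Two-sided p-value from the t-distribution with 5 df = 0.819151.
Step 6: alpha = 0.1. fail to reject H0.

rho = 0.1071, p = 0.819151, fail to reject H0 at alpha = 0.1.


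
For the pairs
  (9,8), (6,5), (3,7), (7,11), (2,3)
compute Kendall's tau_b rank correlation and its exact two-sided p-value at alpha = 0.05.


Step 1: Enumerate the 10 unordered pairs (i,j) with i<j and classify each by sign(x_j-x_i) * sign(y_j-y_i).
  (1,2):dx=-3,dy=-3->C; (1,3):dx=-6,dy=-1->C; (1,4):dx=-2,dy=+3->D; (1,5):dx=-7,dy=-5->C
  (2,3):dx=-3,dy=+2->D; (2,4):dx=+1,dy=+6->C; (2,5):dx=-4,dy=-2->C; (3,4):dx=+4,dy=+4->C
  (3,5):dx=-1,dy=-4->C; (4,5):dx=-5,dy=-8->C
Step 2: C = 8, D = 2, total pairs = 10.
Step 3: tau = (C - D)/(n(n-1)/2) = (8 - 2)/10 = 0.600000.
Step 4: Exact two-sided p-value (enumerate n! = 120 permutations of y under H0): p = 0.233333.
Step 5: alpha = 0.05. fail to reject H0.

tau_b = 0.6000 (C=8, D=2), p = 0.233333, fail to reject H0.


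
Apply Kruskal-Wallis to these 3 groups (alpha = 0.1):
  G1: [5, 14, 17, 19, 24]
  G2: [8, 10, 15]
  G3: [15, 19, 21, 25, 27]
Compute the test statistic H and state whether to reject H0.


Step 1: Combine all N = 13 observations and assign midranks.
sorted (value, group, rank): (5,G1,1), (8,G2,2), (10,G2,3), (14,G1,4), (15,G2,5.5), (15,G3,5.5), (17,G1,7), (19,G1,8.5), (19,G3,8.5), (21,G3,10), (24,G1,11), (25,G3,12), (27,G3,13)
Step 2: Sum ranks within each group.
R_1 = 31.5 (n_1 = 5)
R_2 = 10.5 (n_2 = 3)
R_3 = 49 (n_3 = 5)
Step 3: H = 12/(N(N+1)) * sum(R_i^2/n_i) - 3(N+1)
     = 12/(13*14) * (31.5^2/5 + 10.5^2/3 + 49^2/5) - 3*14
     = 0.065934 * 715.4 - 42
     = 5.169231.
Step 4: Ties present; correction factor C = 1 - 12/(13^3 - 13) = 0.994505. Corrected H = 5.169231 / 0.994505 = 5.197790.
Step 5: Under H0, H ~ chi^2(2); p-value = 0.074356.
Step 6: alpha = 0.1. reject H0.

H = 5.1978, df = 2, p = 0.074356, reject H0.


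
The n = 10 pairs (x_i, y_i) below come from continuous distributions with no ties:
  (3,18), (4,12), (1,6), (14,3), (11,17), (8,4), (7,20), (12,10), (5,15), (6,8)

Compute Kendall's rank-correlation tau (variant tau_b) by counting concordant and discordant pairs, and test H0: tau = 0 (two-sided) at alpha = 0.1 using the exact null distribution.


Step 1: Enumerate the 45 unordered pairs (i,j) with i<j and classify each by sign(x_j-x_i) * sign(y_j-y_i).
  (1,2):dx=+1,dy=-6->D; (1,3):dx=-2,dy=-12->C; (1,4):dx=+11,dy=-15->D; (1,5):dx=+8,dy=-1->D
  (1,6):dx=+5,dy=-14->D; (1,7):dx=+4,dy=+2->C; (1,8):dx=+9,dy=-8->D; (1,9):dx=+2,dy=-3->D
  (1,10):dx=+3,dy=-10->D; (2,3):dx=-3,dy=-6->C; (2,4):dx=+10,dy=-9->D; (2,5):dx=+7,dy=+5->C
  (2,6):dx=+4,dy=-8->D; (2,7):dx=+3,dy=+8->C; (2,8):dx=+8,dy=-2->D; (2,9):dx=+1,dy=+3->C
  (2,10):dx=+2,dy=-4->D; (3,4):dx=+13,dy=-3->D; (3,5):dx=+10,dy=+11->C; (3,6):dx=+7,dy=-2->D
  (3,7):dx=+6,dy=+14->C; (3,8):dx=+11,dy=+4->C; (3,9):dx=+4,dy=+9->C; (3,10):dx=+5,dy=+2->C
  (4,5):dx=-3,dy=+14->D; (4,6):dx=-6,dy=+1->D; (4,7):dx=-7,dy=+17->D; (4,8):dx=-2,dy=+7->D
  (4,9):dx=-9,dy=+12->D; (4,10):dx=-8,dy=+5->D; (5,6):dx=-3,dy=-13->C; (5,7):dx=-4,dy=+3->D
  (5,8):dx=+1,dy=-7->D; (5,9):dx=-6,dy=-2->C; (5,10):dx=-5,dy=-9->C; (6,7):dx=-1,dy=+16->D
  (6,8):dx=+4,dy=+6->C; (6,9):dx=-3,dy=+11->D; (6,10):dx=-2,dy=+4->D; (7,8):dx=+5,dy=-10->D
  (7,9):dx=-2,dy=-5->C; (7,10):dx=-1,dy=-12->C; (8,9):dx=-7,dy=+5->D; (8,10):dx=-6,dy=-2->C
  (9,10):dx=+1,dy=-7->D
Step 2: C = 18, D = 27, total pairs = 45.
Step 3: tau = (C - D)/(n(n-1)/2) = (18 - 27)/45 = -0.200000.
Step 4: Exact two-sided p-value (enumerate n! = 3628800 permutations of y under H0): p = 0.484313.
Step 5: alpha = 0.1. fail to reject H0.

tau_b = -0.2000 (C=18, D=27), p = 0.484313, fail to reject H0.


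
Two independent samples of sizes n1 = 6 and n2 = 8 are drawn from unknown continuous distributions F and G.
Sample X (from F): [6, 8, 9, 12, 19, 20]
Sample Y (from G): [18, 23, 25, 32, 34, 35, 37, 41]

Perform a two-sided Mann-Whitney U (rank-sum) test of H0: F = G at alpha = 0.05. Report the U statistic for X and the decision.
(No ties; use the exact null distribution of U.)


Step 1: Combine and sort all 14 observations; assign midranks.
sorted (value, group): (6,X), (8,X), (9,X), (12,X), (18,Y), (19,X), (20,X), (23,Y), (25,Y), (32,Y), (34,Y), (35,Y), (37,Y), (41,Y)
ranks: 6->1, 8->2, 9->3, 12->4, 18->5, 19->6, 20->7, 23->8, 25->9, 32->10, 34->11, 35->12, 37->13, 41->14
Step 2: Rank sum for X: R1 = 1 + 2 + 3 + 4 + 6 + 7 = 23.
Step 3: U_X = R1 - n1(n1+1)/2 = 23 - 6*7/2 = 23 - 21 = 2.
       U_Y = n1*n2 - U_X = 48 - 2 = 46.
Step 4: No ties, so the exact null distribution of U (based on enumerating the C(14,6) = 3003 equally likely rank assignments) gives the two-sided p-value.
Step 5: p-value = 0.002664; compare to alpha = 0.05. reject H0.

U_X = 2, p = 0.002664, reject H0 at alpha = 0.05.


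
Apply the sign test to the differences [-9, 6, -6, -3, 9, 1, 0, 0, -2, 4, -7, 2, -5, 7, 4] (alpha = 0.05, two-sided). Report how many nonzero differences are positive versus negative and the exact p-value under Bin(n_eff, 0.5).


Step 1: Discard zero differences. Original n = 15; n_eff = number of nonzero differences = 13.
Nonzero differences (with sign): -9, +6, -6, -3, +9, +1, -2, +4, -7, +2, -5, +7, +4
Step 2: Count signs: positive = 7, negative = 6.
Step 3: Under H0: P(positive) = 0.5, so the number of positives S ~ Bin(13, 0.5).
Step 4: Two-sided exact p-value = sum of Bin(13,0.5) probabilities at or below the observed probability = 1.000000.
Step 5: alpha = 0.05. fail to reject H0.

n_eff = 13, pos = 7, neg = 6, p = 1.000000, fail to reject H0.


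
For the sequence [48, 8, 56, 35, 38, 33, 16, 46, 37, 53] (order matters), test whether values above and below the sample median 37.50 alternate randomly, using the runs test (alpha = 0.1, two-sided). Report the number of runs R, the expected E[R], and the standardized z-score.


Step 1: Compute median = 37.50; label A = above, B = below.
Labels in order: ABABABBABA  (n_A = 5, n_B = 5)
Step 2: Count runs R = 9.
Step 3: Under H0 (random ordering), E[R] = 2*n_A*n_B/(n_A+n_B) + 1 = 2*5*5/10 + 1 = 6.0000.
        Var[R] = 2*n_A*n_B*(2*n_A*n_B - n_A - n_B) / ((n_A+n_B)^2 * (n_A+n_B-1)) = 2000/900 = 2.2222.
        SD[R] = 1.4907.
Step 4: Continuity-corrected z = (R - 0.5 - E[R]) / SD[R] = (9 - 0.5 - 6.0000) / 1.4907 = 1.6771.
Step 5: Two-sided p-value via normal approximation = 2*(1 - Phi(|z|)) = 0.093533.
Step 6: alpha = 0.1. reject H0.

R = 9, z = 1.6771, p = 0.093533, reject H0.


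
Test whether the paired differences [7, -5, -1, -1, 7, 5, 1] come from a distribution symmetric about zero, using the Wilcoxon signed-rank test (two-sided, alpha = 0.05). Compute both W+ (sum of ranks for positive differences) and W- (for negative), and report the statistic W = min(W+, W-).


Step 1: Drop any zero differences (none here) and take |d_i|.
|d| = [7, 5, 1, 1, 7, 5, 1]
Step 2: Midrank |d_i| (ties get averaged ranks).
ranks: |7|->6.5, |5|->4.5, |1|->2, |1|->2, |7|->6.5, |5|->4.5, |1|->2
Step 3: Attach original signs; sum ranks with positive sign and with negative sign.
W+ = 6.5 + 6.5 + 4.5 + 2 = 19.5
W- = 4.5 + 2 + 2 = 8.5
(Check: W+ + W- = 28 should equal n(n+1)/2 = 28.)
Step 4: Test statistic W = min(W+, W-) = 8.5.
Step 5: Ties in |d|, so use the tie-corrected normal approximation.
        E[W] = n(n+1)/4 = 7*8/4 = 14.
        Tie groups: |d|=1 (t=3), |d|=5 (t=2), |d|=7 (t=2); sum(t^3 - t) = 36.
        Var[W] = n(n+1)(2n+1)/24 - sum(t^3-t)/48 = 840/24 - 36/48 = 34.25.
        z = (W - E[W]) / sqrt(Var[W]) = (8.5 - 14) / 5.8523 = -0.9398.
        Two-sided p = 2*Phi(z) = 0.347324.
Step 6: alpha = 0.05. fail to reject H0.

W+ = 19.5, W- = 8.5, W = min = 8.5, p = 0.347324, fail to reject H0.


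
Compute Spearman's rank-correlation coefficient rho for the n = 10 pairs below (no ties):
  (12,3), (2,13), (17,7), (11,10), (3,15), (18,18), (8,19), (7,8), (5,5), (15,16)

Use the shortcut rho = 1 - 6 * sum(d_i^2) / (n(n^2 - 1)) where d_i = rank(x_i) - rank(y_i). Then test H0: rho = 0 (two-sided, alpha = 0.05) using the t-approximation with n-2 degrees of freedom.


Step 1: Rank x and y separately (midranks; no ties here).
rank(x): 12->7, 2->1, 17->9, 11->6, 3->2, 18->10, 8->5, 7->4, 5->3, 15->8
rank(y): 3->1, 13->6, 7->3, 10->5, 15->7, 18->9, 19->10, 8->4, 5->2, 16->8
Step 2: d_i = R_x(i) - R_y(i); compute d_i^2.
  (7-1)^2=36, (1-6)^2=25, (9-3)^2=36, (6-5)^2=1, (2-7)^2=25, (10-9)^2=1, (5-10)^2=25, (4-4)^2=0, (3-2)^2=1, (8-8)^2=0
sum(d^2) = 150.
Step 3: rho = 1 - 6*150 / (10*(10^2 - 1)) = 1 - 900/990 = 0.090909.
Step 4: Under H0, t = rho * sqrt((n-2)/(1-rho^2)) = 0.2582 ~ t(8).
Step 5: Two-sided p-value from the t-distribution with 8 df = 0.802772.
Step 6: alpha = 0.05. fail to reject H0.

rho = 0.0909, p = 0.802772, fail to reject H0 at alpha = 0.05.


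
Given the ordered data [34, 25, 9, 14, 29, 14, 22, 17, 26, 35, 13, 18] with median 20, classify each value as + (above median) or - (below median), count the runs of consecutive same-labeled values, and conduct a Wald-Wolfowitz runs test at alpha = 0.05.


Step 1: Compute median = 20; label A = above, B = below.
Labels in order: AABBABABAABB  (n_A = 6, n_B = 6)
Step 2: Count runs R = 8.
Step 3: Under H0 (random ordering), E[R] = 2*n_A*n_B/(n_A+n_B) + 1 = 2*6*6/12 + 1 = 7.0000.
        Var[R] = 2*n_A*n_B*(2*n_A*n_B - n_A - n_B) / ((n_A+n_B)^2 * (n_A+n_B-1)) = 4320/1584 = 2.7273.
        SD[R] = 1.6514.
Step 4: Continuity-corrected z = (R - 0.5 - E[R]) / SD[R] = (8 - 0.5 - 7.0000) / 1.6514 = 0.3028.
Step 5: Two-sided p-value via normal approximation = 2*(1 - Phi(|z|)) = 0.762069.
Step 6: alpha = 0.05. fail to reject H0.

R = 8, z = 0.3028, p = 0.762069, fail to reject H0.


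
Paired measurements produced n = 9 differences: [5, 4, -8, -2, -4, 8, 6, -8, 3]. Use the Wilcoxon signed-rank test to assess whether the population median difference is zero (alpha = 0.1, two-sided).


Step 1: Drop any zero differences (none here) and take |d_i|.
|d| = [5, 4, 8, 2, 4, 8, 6, 8, 3]
Step 2: Midrank |d_i| (ties get averaged ranks).
ranks: |5|->5, |4|->3.5, |8|->8, |2|->1, |4|->3.5, |8|->8, |6|->6, |8|->8, |3|->2
Step 3: Attach original signs; sum ranks with positive sign and with negative sign.
W+ = 5 + 3.5 + 8 + 6 + 2 = 24.5
W- = 8 + 1 + 3.5 + 8 = 20.5
(Check: W+ + W- = 45 should equal n(n+1)/2 = 45.)
Step 4: Test statistic W = min(W+, W-) = 20.5.
Step 5: Ties in |d|, so use the tie-corrected normal approximation.
        E[W] = n(n+1)/4 = 9*10/4 = 22.5.
        Tie groups: |d|=4 (t=2), |d|=8 (t=3); sum(t^3 - t) = 30.
        Var[W] = n(n+1)(2n+1)/24 - sum(t^3-t)/48 = 1710/24 - 30/48 = 70.625.
        z = (W - E[W]) / sqrt(Var[W]) = (20.5 - 22.5) / 8.4039 = -0.2380.
        Two-sided p = 2*Phi(z) = 0.811892.
Step 6: alpha = 0.1. fail to reject H0.

W+ = 24.5, W- = 20.5, W = min = 20.5, p = 0.811892, fail to reject H0.


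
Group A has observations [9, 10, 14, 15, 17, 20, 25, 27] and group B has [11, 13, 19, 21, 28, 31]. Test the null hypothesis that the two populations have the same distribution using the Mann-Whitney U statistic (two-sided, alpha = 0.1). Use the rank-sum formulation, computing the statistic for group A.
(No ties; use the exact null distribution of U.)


Step 1: Combine and sort all 14 observations; assign midranks.
sorted (value, group): (9,X), (10,X), (11,Y), (13,Y), (14,X), (15,X), (17,X), (19,Y), (20,X), (21,Y), (25,X), (27,X), (28,Y), (31,Y)
ranks: 9->1, 10->2, 11->3, 13->4, 14->5, 15->6, 17->7, 19->8, 20->9, 21->10, 25->11, 27->12, 28->13, 31->14
Step 2: Rank sum for X: R1 = 1 + 2 + 5 + 6 + 7 + 9 + 11 + 12 = 53.
Step 3: U_X = R1 - n1(n1+1)/2 = 53 - 8*9/2 = 53 - 36 = 17.
       U_Y = n1*n2 - U_X = 48 - 17 = 31.
Step 4: No ties, so the exact null distribution of U (based on enumerating the C(14,8) = 3003 equally likely rank assignments) gives the two-sided p-value.
Step 5: p-value = 0.413586; compare to alpha = 0.1. fail to reject H0.

U_X = 17, p = 0.413586, fail to reject H0 at alpha = 0.1.


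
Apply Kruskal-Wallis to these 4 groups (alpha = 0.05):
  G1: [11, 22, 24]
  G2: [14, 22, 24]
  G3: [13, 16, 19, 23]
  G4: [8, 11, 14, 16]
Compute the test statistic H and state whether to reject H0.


Step 1: Combine all N = 14 observations and assign midranks.
sorted (value, group, rank): (8,G4,1), (11,G1,2.5), (11,G4,2.5), (13,G3,4), (14,G2,5.5), (14,G4,5.5), (16,G3,7.5), (16,G4,7.5), (19,G3,9), (22,G1,10.5), (22,G2,10.5), (23,G3,12), (24,G1,13.5), (24,G2,13.5)
Step 2: Sum ranks within each group.
R_1 = 26.5 (n_1 = 3)
R_2 = 29.5 (n_2 = 3)
R_3 = 32.5 (n_3 = 4)
R_4 = 16.5 (n_4 = 4)
Step 3: H = 12/(N(N+1)) * sum(R_i^2/n_i) - 3(N+1)
     = 12/(14*15) * (26.5^2/3 + 29.5^2/3 + 32.5^2/4 + 16.5^2/4) - 3*15
     = 0.057143 * 856.292 - 45
     = 3.930952.
Step 4: Ties present; correction factor C = 1 - 30/(14^3 - 14) = 0.989011. Corrected H = 3.930952 / 0.989011 = 3.974630.
Step 5: Under H0, H ~ chi^2(3); p-value = 0.264217.
Step 6: alpha = 0.05. fail to reject H0.

H = 3.9746, df = 3, p = 0.264217, fail to reject H0.


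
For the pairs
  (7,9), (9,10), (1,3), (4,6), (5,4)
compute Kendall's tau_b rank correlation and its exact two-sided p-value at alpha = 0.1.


Step 1: Enumerate the 10 unordered pairs (i,j) with i<j and classify each by sign(x_j-x_i) * sign(y_j-y_i).
  (1,2):dx=+2,dy=+1->C; (1,3):dx=-6,dy=-6->C; (1,4):dx=-3,dy=-3->C; (1,5):dx=-2,dy=-5->C
  (2,3):dx=-8,dy=-7->C; (2,4):dx=-5,dy=-4->C; (2,5):dx=-4,dy=-6->C; (3,4):dx=+3,dy=+3->C
  (3,5):dx=+4,dy=+1->C; (4,5):dx=+1,dy=-2->D
Step 2: C = 9, D = 1, total pairs = 10.
Step 3: tau = (C - D)/(n(n-1)/2) = (9 - 1)/10 = 0.800000.
Step 4: Exact two-sided p-value (enumerate n! = 120 permutations of y under H0): p = 0.083333.
Step 5: alpha = 0.1. reject H0.

tau_b = 0.8000 (C=9, D=1), p = 0.083333, reject H0.


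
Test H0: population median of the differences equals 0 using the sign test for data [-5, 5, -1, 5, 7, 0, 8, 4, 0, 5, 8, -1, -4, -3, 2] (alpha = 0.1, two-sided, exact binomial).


Step 1: Discard zero differences. Original n = 15; n_eff = number of nonzero differences = 13.
Nonzero differences (with sign): -5, +5, -1, +5, +7, +8, +4, +5, +8, -1, -4, -3, +2
Step 2: Count signs: positive = 8, negative = 5.
Step 3: Under H0: P(positive) = 0.5, so the number of positives S ~ Bin(13, 0.5).
Step 4: Two-sided exact p-value = sum of Bin(13,0.5) probabilities at or below the observed probability = 0.581055.
Step 5: alpha = 0.1. fail to reject H0.

n_eff = 13, pos = 8, neg = 5, p = 0.581055, fail to reject H0.


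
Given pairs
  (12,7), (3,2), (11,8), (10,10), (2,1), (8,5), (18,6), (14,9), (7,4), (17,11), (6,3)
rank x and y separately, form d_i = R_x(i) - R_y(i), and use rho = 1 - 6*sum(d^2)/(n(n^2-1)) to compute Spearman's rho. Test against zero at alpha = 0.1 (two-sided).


Step 1: Rank x and y separately (midranks; no ties here).
rank(x): 12->8, 3->2, 11->7, 10->6, 2->1, 8->5, 18->11, 14->9, 7->4, 17->10, 6->3
rank(y): 7->7, 2->2, 8->8, 10->10, 1->1, 5->5, 6->6, 9->9, 4->4, 11->11, 3->3
Step 2: d_i = R_x(i) - R_y(i); compute d_i^2.
  (8-7)^2=1, (2-2)^2=0, (7-8)^2=1, (6-10)^2=16, (1-1)^2=0, (5-5)^2=0, (11-6)^2=25, (9-9)^2=0, (4-4)^2=0, (10-11)^2=1, (3-3)^2=0
sum(d^2) = 44.
Step 3: rho = 1 - 6*44 / (11*(11^2 - 1)) = 1 - 264/1320 = 0.800000.
Step 4: Under H0, t = rho * sqrt((n-2)/(1-rho^2)) = 4.0000 ~ t(9).
Step 5: Two-sided p-value from the t-distribution with 9 df = 0.003110.
Step 6: alpha = 0.1. reject H0.

rho = 0.8000, p = 0.003110, reject H0 at alpha = 0.1.


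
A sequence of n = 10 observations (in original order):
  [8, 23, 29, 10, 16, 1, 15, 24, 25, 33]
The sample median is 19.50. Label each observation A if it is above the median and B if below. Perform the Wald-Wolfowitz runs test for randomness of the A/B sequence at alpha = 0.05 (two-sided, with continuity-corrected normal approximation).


Step 1: Compute median = 19.50; label A = above, B = below.
Labels in order: BAABBBBAAA  (n_A = 5, n_B = 5)
Step 2: Count runs R = 4.
Step 3: Under H0 (random ordering), E[R] = 2*n_A*n_B/(n_A+n_B) + 1 = 2*5*5/10 + 1 = 6.0000.
        Var[R] = 2*n_A*n_B*(2*n_A*n_B - n_A - n_B) / ((n_A+n_B)^2 * (n_A+n_B-1)) = 2000/900 = 2.2222.
        SD[R] = 1.4907.
Step 4: Continuity-corrected z = (R + 0.5 - E[R]) / SD[R] = (4 + 0.5 - 6.0000) / 1.4907 = -1.0062.
Step 5: Two-sided p-value via normal approximation = 2*(1 - Phi(|z|)) = 0.314305.
Step 6: alpha = 0.05. fail to reject H0.

R = 4, z = -1.0062, p = 0.314305, fail to reject H0.


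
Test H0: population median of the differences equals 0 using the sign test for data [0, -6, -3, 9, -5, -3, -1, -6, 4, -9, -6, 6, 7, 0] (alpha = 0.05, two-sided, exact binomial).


Step 1: Discard zero differences. Original n = 14; n_eff = number of nonzero differences = 12.
Nonzero differences (with sign): -6, -3, +9, -5, -3, -1, -6, +4, -9, -6, +6, +7
Step 2: Count signs: positive = 4, negative = 8.
Step 3: Under H0: P(positive) = 0.5, so the number of positives S ~ Bin(12, 0.5).
Step 4: Two-sided exact p-value = sum of Bin(12,0.5) probabilities at or below the observed probability = 0.387695.
Step 5: alpha = 0.05. fail to reject H0.

n_eff = 12, pos = 4, neg = 8, p = 0.387695, fail to reject H0.


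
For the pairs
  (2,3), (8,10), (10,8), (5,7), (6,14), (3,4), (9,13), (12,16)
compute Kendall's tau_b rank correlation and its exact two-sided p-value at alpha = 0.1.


Step 1: Enumerate the 28 unordered pairs (i,j) with i<j and classify each by sign(x_j-x_i) * sign(y_j-y_i).
  (1,2):dx=+6,dy=+7->C; (1,3):dx=+8,dy=+5->C; (1,4):dx=+3,dy=+4->C; (1,5):dx=+4,dy=+11->C
  (1,6):dx=+1,dy=+1->C; (1,7):dx=+7,dy=+10->C; (1,8):dx=+10,dy=+13->C; (2,3):dx=+2,dy=-2->D
  (2,4):dx=-3,dy=-3->C; (2,5):dx=-2,dy=+4->D; (2,6):dx=-5,dy=-6->C; (2,7):dx=+1,dy=+3->C
  (2,8):dx=+4,dy=+6->C; (3,4):dx=-5,dy=-1->C; (3,5):dx=-4,dy=+6->D; (3,6):dx=-7,dy=-4->C
  (3,7):dx=-1,dy=+5->D; (3,8):dx=+2,dy=+8->C; (4,5):dx=+1,dy=+7->C; (4,6):dx=-2,dy=-3->C
  (4,7):dx=+4,dy=+6->C; (4,8):dx=+7,dy=+9->C; (5,6):dx=-3,dy=-10->C; (5,7):dx=+3,dy=-1->D
  (5,8):dx=+6,dy=+2->C; (6,7):dx=+6,dy=+9->C; (6,8):dx=+9,dy=+12->C; (7,8):dx=+3,dy=+3->C
Step 2: C = 23, D = 5, total pairs = 28.
Step 3: tau = (C - D)/(n(n-1)/2) = (23 - 5)/28 = 0.642857.
Step 4: Exact two-sided p-value (enumerate n! = 40320 permutations of y under H0): p = 0.031151.
Step 5: alpha = 0.1. reject H0.

tau_b = 0.6429 (C=23, D=5), p = 0.031151, reject H0.


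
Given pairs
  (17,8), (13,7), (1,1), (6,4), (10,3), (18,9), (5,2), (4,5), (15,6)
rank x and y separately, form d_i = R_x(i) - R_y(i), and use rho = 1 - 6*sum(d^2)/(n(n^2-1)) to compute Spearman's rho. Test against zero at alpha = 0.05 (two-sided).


Step 1: Rank x and y separately (midranks; no ties here).
rank(x): 17->8, 13->6, 1->1, 6->4, 10->5, 18->9, 5->3, 4->2, 15->7
rank(y): 8->8, 7->7, 1->1, 4->4, 3->3, 9->9, 2->2, 5->5, 6->6
Step 2: d_i = R_x(i) - R_y(i); compute d_i^2.
  (8-8)^2=0, (6-7)^2=1, (1-1)^2=0, (4-4)^2=0, (5-3)^2=4, (9-9)^2=0, (3-2)^2=1, (2-5)^2=9, (7-6)^2=1
sum(d^2) = 16.
Step 3: rho = 1 - 6*16 / (9*(9^2 - 1)) = 1 - 96/720 = 0.866667.
Step 4: Under H0, t = rho * sqrt((n-2)/(1-rho^2)) = 4.5962 ~ t(7).
Step 5: Two-sided p-value from the t-distribution with 7 df = 0.002495.
Step 6: alpha = 0.05. reject H0.

rho = 0.8667, p = 0.002495, reject H0 at alpha = 0.05.


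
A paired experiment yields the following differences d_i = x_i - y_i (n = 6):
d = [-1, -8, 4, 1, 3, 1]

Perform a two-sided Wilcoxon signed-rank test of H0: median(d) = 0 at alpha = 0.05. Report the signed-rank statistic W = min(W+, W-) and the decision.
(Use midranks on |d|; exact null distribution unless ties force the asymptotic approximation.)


Step 1: Drop any zero differences (none here) and take |d_i|.
|d| = [1, 8, 4, 1, 3, 1]
Step 2: Midrank |d_i| (ties get averaged ranks).
ranks: |1|->2, |8|->6, |4|->5, |1|->2, |3|->4, |1|->2
Step 3: Attach original signs; sum ranks with positive sign and with negative sign.
W+ = 5 + 2 + 4 + 2 = 13
W- = 2 + 6 = 8
(Check: W+ + W- = 21 should equal n(n+1)/2 = 21.)
Step 4: Test statistic W = min(W+, W-) = 8.
Step 5: Ties in |d|, so use the tie-corrected normal approximation.
        E[W] = n(n+1)/4 = 6*7/4 = 10.5.
        Tie groups: |d|=1 (t=3); sum(t^3 - t) = 24.
        Var[W] = n(n+1)(2n+1)/24 - sum(t^3-t)/48 = 546/24 - 24/48 = 22.25.
        z = (W - E[W]) / sqrt(Var[W]) = (8 - 10.5) / 4.7170 = -0.5300.
        Two-sided p = 2*Phi(z) = 0.596113.
Step 6: alpha = 0.05. fail to reject H0.

W+ = 13, W- = 8, W = min = 8, p = 0.596113, fail to reject H0.


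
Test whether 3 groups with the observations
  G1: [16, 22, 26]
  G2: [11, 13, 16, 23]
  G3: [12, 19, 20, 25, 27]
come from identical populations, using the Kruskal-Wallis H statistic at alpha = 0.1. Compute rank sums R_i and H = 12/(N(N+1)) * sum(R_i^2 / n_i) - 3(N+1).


Step 1: Combine all N = 12 observations and assign midranks.
sorted (value, group, rank): (11,G2,1), (12,G3,2), (13,G2,3), (16,G1,4.5), (16,G2,4.5), (19,G3,6), (20,G3,7), (22,G1,8), (23,G2,9), (25,G3,10), (26,G1,11), (27,G3,12)
Step 2: Sum ranks within each group.
R_1 = 23.5 (n_1 = 3)
R_2 = 17.5 (n_2 = 4)
R_3 = 37 (n_3 = 5)
Step 3: H = 12/(N(N+1)) * sum(R_i^2/n_i) - 3(N+1)
     = 12/(12*13) * (23.5^2/3 + 17.5^2/4 + 37^2/5) - 3*13
     = 0.076923 * 534.446 - 39
     = 2.111218.
Step 4: Ties present; correction factor C = 1 - 6/(12^3 - 12) = 0.996503. Corrected H = 2.111218 / 0.996503 = 2.118626.
Step 5: Under H0, H ~ chi^2(2); p-value = 0.346694.
Step 6: alpha = 0.1. fail to reject H0.

H = 2.1186, df = 2, p = 0.346694, fail to reject H0.


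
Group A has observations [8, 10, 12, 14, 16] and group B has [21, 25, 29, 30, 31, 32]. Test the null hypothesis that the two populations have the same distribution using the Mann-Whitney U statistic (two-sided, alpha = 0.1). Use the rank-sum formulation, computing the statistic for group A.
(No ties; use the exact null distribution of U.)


Step 1: Combine and sort all 11 observations; assign midranks.
sorted (value, group): (8,X), (10,X), (12,X), (14,X), (16,X), (21,Y), (25,Y), (29,Y), (30,Y), (31,Y), (32,Y)
ranks: 8->1, 10->2, 12->3, 14->4, 16->5, 21->6, 25->7, 29->8, 30->9, 31->10, 32->11
Step 2: Rank sum for X: R1 = 1 + 2 + 3 + 4 + 5 = 15.
Step 3: U_X = R1 - n1(n1+1)/2 = 15 - 5*6/2 = 15 - 15 = 0.
       U_Y = n1*n2 - U_X = 30 - 0 = 30.
Step 4: No ties, so the exact null distribution of U (based on enumerating the C(11,5) = 462 equally likely rank assignments) gives the two-sided p-value.
Step 5: p-value = 0.004329; compare to alpha = 0.1. reject H0.

U_X = 0, p = 0.004329, reject H0 at alpha = 0.1.


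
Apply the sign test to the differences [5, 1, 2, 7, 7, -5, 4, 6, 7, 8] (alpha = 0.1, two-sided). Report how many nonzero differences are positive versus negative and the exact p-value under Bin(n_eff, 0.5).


Step 1: Discard zero differences. Original n = 10; n_eff = number of nonzero differences = 10.
Nonzero differences (with sign): +5, +1, +2, +7, +7, -5, +4, +6, +7, +8
Step 2: Count signs: positive = 9, negative = 1.
Step 3: Under H0: P(positive) = 0.5, so the number of positives S ~ Bin(10, 0.5).
Step 4: Two-sided exact p-value = sum of Bin(10,0.5) probabilities at or below the observed probability = 0.021484.
Step 5: alpha = 0.1. reject H0.

n_eff = 10, pos = 9, neg = 1, p = 0.021484, reject H0.


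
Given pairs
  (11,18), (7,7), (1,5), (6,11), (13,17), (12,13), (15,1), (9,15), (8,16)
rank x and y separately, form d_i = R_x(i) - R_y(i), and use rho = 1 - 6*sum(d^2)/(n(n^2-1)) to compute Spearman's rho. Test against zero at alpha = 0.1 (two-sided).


Step 1: Rank x and y separately (midranks; no ties here).
rank(x): 11->6, 7->3, 1->1, 6->2, 13->8, 12->7, 15->9, 9->5, 8->4
rank(y): 18->9, 7->3, 5->2, 11->4, 17->8, 13->5, 1->1, 15->6, 16->7
Step 2: d_i = R_x(i) - R_y(i); compute d_i^2.
  (6-9)^2=9, (3-3)^2=0, (1-2)^2=1, (2-4)^2=4, (8-8)^2=0, (7-5)^2=4, (9-1)^2=64, (5-6)^2=1, (4-7)^2=9
sum(d^2) = 92.
Step 3: rho = 1 - 6*92 / (9*(9^2 - 1)) = 1 - 552/720 = 0.233333.
Step 4: Under H0, t = rho * sqrt((n-2)/(1-rho^2)) = 0.6349 ~ t(7).
Step 5: Two-sided p-value from the t-distribution with 7 df = 0.545699.
Step 6: alpha = 0.1. fail to reject H0.

rho = 0.2333, p = 0.545699, fail to reject H0 at alpha = 0.1.


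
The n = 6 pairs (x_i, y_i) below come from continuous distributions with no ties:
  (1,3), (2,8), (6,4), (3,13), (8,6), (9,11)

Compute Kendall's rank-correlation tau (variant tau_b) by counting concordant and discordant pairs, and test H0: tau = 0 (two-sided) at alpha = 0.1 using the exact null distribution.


Step 1: Enumerate the 15 unordered pairs (i,j) with i<j and classify each by sign(x_j-x_i) * sign(y_j-y_i).
  (1,2):dx=+1,dy=+5->C; (1,3):dx=+5,dy=+1->C; (1,4):dx=+2,dy=+10->C; (1,5):dx=+7,dy=+3->C
  (1,6):dx=+8,dy=+8->C; (2,3):dx=+4,dy=-4->D; (2,4):dx=+1,dy=+5->C; (2,5):dx=+6,dy=-2->D
  (2,6):dx=+7,dy=+3->C; (3,4):dx=-3,dy=+9->D; (3,5):dx=+2,dy=+2->C; (3,6):dx=+3,dy=+7->C
  (4,5):dx=+5,dy=-7->D; (4,6):dx=+6,dy=-2->D; (5,6):dx=+1,dy=+5->C
Step 2: C = 10, D = 5, total pairs = 15.
Step 3: tau = (C - D)/(n(n-1)/2) = (10 - 5)/15 = 0.333333.
Step 4: Exact two-sided p-value (enumerate n! = 720 permutations of y under H0): p = 0.469444.
Step 5: alpha = 0.1. fail to reject H0.

tau_b = 0.3333 (C=10, D=5), p = 0.469444, fail to reject H0.


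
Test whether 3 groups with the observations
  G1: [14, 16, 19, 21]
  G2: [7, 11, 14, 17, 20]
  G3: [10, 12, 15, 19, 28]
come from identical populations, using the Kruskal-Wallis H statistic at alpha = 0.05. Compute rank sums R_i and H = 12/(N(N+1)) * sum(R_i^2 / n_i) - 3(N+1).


Step 1: Combine all N = 14 observations and assign midranks.
sorted (value, group, rank): (7,G2,1), (10,G3,2), (11,G2,3), (12,G3,4), (14,G1,5.5), (14,G2,5.5), (15,G3,7), (16,G1,8), (17,G2,9), (19,G1,10.5), (19,G3,10.5), (20,G2,12), (21,G1,13), (28,G3,14)
Step 2: Sum ranks within each group.
R_1 = 37 (n_1 = 4)
R_2 = 30.5 (n_2 = 5)
R_3 = 37.5 (n_3 = 5)
Step 3: H = 12/(N(N+1)) * sum(R_i^2/n_i) - 3(N+1)
     = 12/(14*15) * (37^2/4 + 30.5^2/5 + 37.5^2/5) - 3*15
     = 0.057143 * 809.55 - 45
     = 1.260000.
Step 4: Ties present; correction factor C = 1 - 12/(14^3 - 14) = 0.995604. Corrected H = 1.260000 / 0.995604 = 1.265563.
Step 5: Under H0, H ~ chi^2(2); p-value = 0.531112.
Step 6: alpha = 0.05. fail to reject H0.

H = 1.2656, df = 2, p = 0.531112, fail to reject H0.


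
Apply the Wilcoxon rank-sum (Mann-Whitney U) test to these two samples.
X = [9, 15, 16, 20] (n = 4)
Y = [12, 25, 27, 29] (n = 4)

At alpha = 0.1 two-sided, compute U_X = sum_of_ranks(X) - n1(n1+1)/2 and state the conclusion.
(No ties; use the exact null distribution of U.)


Step 1: Combine and sort all 8 observations; assign midranks.
sorted (value, group): (9,X), (12,Y), (15,X), (16,X), (20,X), (25,Y), (27,Y), (29,Y)
ranks: 9->1, 12->2, 15->3, 16->4, 20->5, 25->6, 27->7, 29->8
Step 2: Rank sum for X: R1 = 1 + 3 + 4 + 5 = 13.
Step 3: U_X = R1 - n1(n1+1)/2 = 13 - 4*5/2 = 13 - 10 = 3.
       U_Y = n1*n2 - U_X = 16 - 3 = 13.
Step 4: No ties, so the exact null distribution of U (based on enumerating the C(8,4) = 70 equally likely rank assignments) gives the two-sided p-value.
Step 5: p-value = 0.200000; compare to alpha = 0.1. fail to reject H0.

U_X = 3, p = 0.200000, fail to reject H0 at alpha = 0.1.


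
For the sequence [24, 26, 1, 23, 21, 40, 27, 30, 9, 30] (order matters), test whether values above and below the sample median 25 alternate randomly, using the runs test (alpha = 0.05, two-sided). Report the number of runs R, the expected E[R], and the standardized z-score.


Step 1: Compute median = 25; label A = above, B = below.
Labels in order: BABBBAAABA  (n_A = 5, n_B = 5)
Step 2: Count runs R = 6.
Step 3: Under H0 (random ordering), E[R] = 2*n_A*n_B/(n_A+n_B) + 1 = 2*5*5/10 + 1 = 6.0000.
        Var[R] = 2*n_A*n_B*(2*n_A*n_B - n_A - n_B) / ((n_A+n_B)^2 * (n_A+n_B-1)) = 2000/900 = 2.2222.
        SD[R] = 1.4907.
Step 4: R = E[R], so z = 0 with no continuity correction.
Step 5: Two-sided p-value via normal approximation = 2*(1 - Phi(|z|)) = 1.000000.
Step 6: alpha = 0.05. fail to reject H0.

R = 6, z = 0.0000, p = 1.000000, fail to reject H0.


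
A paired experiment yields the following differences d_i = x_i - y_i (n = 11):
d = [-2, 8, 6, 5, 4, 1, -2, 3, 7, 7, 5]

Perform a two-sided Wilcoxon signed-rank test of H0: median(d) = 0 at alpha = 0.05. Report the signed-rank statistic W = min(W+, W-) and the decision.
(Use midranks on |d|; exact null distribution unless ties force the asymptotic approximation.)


Step 1: Drop any zero differences (none here) and take |d_i|.
|d| = [2, 8, 6, 5, 4, 1, 2, 3, 7, 7, 5]
Step 2: Midrank |d_i| (ties get averaged ranks).
ranks: |2|->2.5, |8|->11, |6|->8, |5|->6.5, |4|->5, |1|->1, |2|->2.5, |3|->4, |7|->9.5, |7|->9.5, |5|->6.5
Step 3: Attach original signs; sum ranks with positive sign and with negative sign.
W+ = 11 + 8 + 6.5 + 5 + 1 + 4 + 9.5 + 9.5 + 6.5 = 61
W- = 2.5 + 2.5 = 5
(Check: W+ + W- = 66 should equal n(n+1)/2 = 66.)
Step 4: Test statistic W = min(W+, W-) = 5.
Step 5: Ties in |d|, so use the tie-corrected normal approximation.
        E[W] = n(n+1)/4 = 11*12/4 = 33.
        Tie groups: |d|=2 (t=2), |d|=5 (t=2), |d|=7 (t=2); sum(t^3 - t) = 18.
        Var[W] = n(n+1)(2n+1)/24 - sum(t^3-t)/48 = 3036/24 - 18/48 = 126.125.
        z = (W - E[W]) / sqrt(Var[W]) = (5 - 33) / 11.2305 = -2.4932.
        Two-sided p = 2*Phi(z) = 0.012660.
Step 6: alpha = 0.05. reject H0.

W+ = 61, W- = 5, W = min = 5, p = 0.012660, reject H0.


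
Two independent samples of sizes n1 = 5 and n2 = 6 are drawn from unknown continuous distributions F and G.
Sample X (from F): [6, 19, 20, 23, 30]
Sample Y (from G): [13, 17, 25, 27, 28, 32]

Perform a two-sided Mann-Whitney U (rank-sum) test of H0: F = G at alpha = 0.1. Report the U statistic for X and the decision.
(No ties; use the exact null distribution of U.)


Step 1: Combine and sort all 11 observations; assign midranks.
sorted (value, group): (6,X), (13,Y), (17,Y), (19,X), (20,X), (23,X), (25,Y), (27,Y), (28,Y), (30,X), (32,Y)
ranks: 6->1, 13->2, 17->3, 19->4, 20->5, 23->6, 25->7, 27->8, 28->9, 30->10, 32->11
Step 2: Rank sum for X: R1 = 1 + 4 + 5 + 6 + 10 = 26.
Step 3: U_X = R1 - n1(n1+1)/2 = 26 - 5*6/2 = 26 - 15 = 11.
       U_Y = n1*n2 - U_X = 30 - 11 = 19.
Step 4: No ties, so the exact null distribution of U (based on enumerating the C(11,5) = 462 equally likely rank assignments) gives the two-sided p-value.
Step 5: p-value = 0.536797; compare to alpha = 0.1. fail to reject H0.

U_X = 11, p = 0.536797, fail to reject H0 at alpha = 0.1.


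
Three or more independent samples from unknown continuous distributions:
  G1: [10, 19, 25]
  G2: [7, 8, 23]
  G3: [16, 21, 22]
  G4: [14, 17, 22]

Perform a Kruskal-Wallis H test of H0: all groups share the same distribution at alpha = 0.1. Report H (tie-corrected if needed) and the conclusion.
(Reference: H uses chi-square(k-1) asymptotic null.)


Step 1: Combine all N = 12 observations and assign midranks.
sorted (value, group, rank): (7,G2,1), (8,G2,2), (10,G1,3), (14,G4,4), (16,G3,5), (17,G4,6), (19,G1,7), (21,G3,8), (22,G3,9.5), (22,G4,9.5), (23,G2,11), (25,G1,12)
Step 2: Sum ranks within each group.
R_1 = 22 (n_1 = 3)
R_2 = 14 (n_2 = 3)
R_3 = 22.5 (n_3 = 3)
R_4 = 19.5 (n_4 = 3)
Step 3: H = 12/(N(N+1)) * sum(R_i^2/n_i) - 3(N+1)
     = 12/(12*13) * (22^2/3 + 14^2/3 + 22.5^2/3 + 19.5^2/3) - 3*13
     = 0.076923 * 522.167 - 39
     = 1.166667.
Step 4: Ties present; correction factor C = 1 - 6/(12^3 - 12) = 0.996503. Corrected H = 1.166667 / 0.996503 = 1.170760.
Step 5: Under H0, H ~ chi^2(3); p-value = 0.760025.
Step 6: alpha = 0.1. fail to reject H0.

H = 1.1708, df = 3, p = 0.760025, fail to reject H0.


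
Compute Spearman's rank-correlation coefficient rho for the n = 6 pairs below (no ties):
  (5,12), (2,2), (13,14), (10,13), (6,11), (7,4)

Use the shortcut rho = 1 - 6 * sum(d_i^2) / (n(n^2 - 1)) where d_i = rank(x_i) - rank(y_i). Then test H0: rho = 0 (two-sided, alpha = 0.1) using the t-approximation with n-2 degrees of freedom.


Step 1: Rank x and y separately (midranks; no ties here).
rank(x): 5->2, 2->1, 13->6, 10->5, 6->3, 7->4
rank(y): 12->4, 2->1, 14->6, 13->5, 11->3, 4->2
Step 2: d_i = R_x(i) - R_y(i); compute d_i^2.
  (2-4)^2=4, (1-1)^2=0, (6-6)^2=0, (5-5)^2=0, (3-3)^2=0, (4-2)^2=4
sum(d^2) = 8.
Step 3: rho = 1 - 6*8 / (6*(6^2 - 1)) = 1 - 48/210 = 0.771429.
Step 4: Under H0, t = rho * sqrt((n-2)/(1-rho^2)) = 2.4247 ~ t(4).
Step 5: Two-sided p-value from the t-distribution with 4 df = 0.072397.
Step 6: alpha = 0.1. reject H0.

rho = 0.7714, p = 0.072397, reject H0 at alpha = 0.1.


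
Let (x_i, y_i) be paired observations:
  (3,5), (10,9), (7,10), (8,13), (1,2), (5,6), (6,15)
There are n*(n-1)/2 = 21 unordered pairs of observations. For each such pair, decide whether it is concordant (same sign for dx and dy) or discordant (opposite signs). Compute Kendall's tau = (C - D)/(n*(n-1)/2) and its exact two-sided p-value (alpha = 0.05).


Step 1: Enumerate the 21 unordered pairs (i,j) with i<j and classify each by sign(x_j-x_i) * sign(y_j-y_i).
  (1,2):dx=+7,dy=+4->C; (1,3):dx=+4,dy=+5->C; (1,4):dx=+5,dy=+8->C; (1,5):dx=-2,dy=-3->C
  (1,6):dx=+2,dy=+1->C; (1,7):dx=+3,dy=+10->C; (2,3):dx=-3,dy=+1->D; (2,4):dx=-2,dy=+4->D
  (2,5):dx=-9,dy=-7->C; (2,6):dx=-5,dy=-3->C; (2,7):dx=-4,dy=+6->D; (3,4):dx=+1,dy=+3->C
  (3,5):dx=-6,dy=-8->C; (3,6):dx=-2,dy=-4->C; (3,7):dx=-1,dy=+5->D; (4,5):dx=-7,dy=-11->C
  (4,6):dx=-3,dy=-7->C; (4,7):dx=-2,dy=+2->D; (5,6):dx=+4,dy=+4->C; (5,7):dx=+5,dy=+13->C
  (6,7):dx=+1,dy=+9->C
Step 2: C = 16, D = 5, total pairs = 21.
Step 3: tau = (C - D)/(n(n-1)/2) = (16 - 5)/21 = 0.523810.
Step 4: Exact two-sided p-value (enumerate n! = 5040 permutations of y under H0): p = 0.136111.
Step 5: alpha = 0.05. fail to reject H0.

tau_b = 0.5238 (C=16, D=5), p = 0.136111, fail to reject H0.


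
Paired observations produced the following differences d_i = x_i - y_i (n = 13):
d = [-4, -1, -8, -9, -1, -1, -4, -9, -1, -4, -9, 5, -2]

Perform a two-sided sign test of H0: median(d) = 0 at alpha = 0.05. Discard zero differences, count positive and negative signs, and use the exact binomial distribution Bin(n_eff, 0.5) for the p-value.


Step 1: Discard zero differences. Original n = 13; n_eff = number of nonzero differences = 13.
Nonzero differences (with sign): -4, -1, -8, -9, -1, -1, -4, -9, -1, -4, -9, +5, -2
Step 2: Count signs: positive = 1, negative = 12.
Step 3: Under H0: P(positive) = 0.5, so the number of positives S ~ Bin(13, 0.5).
Step 4: Two-sided exact p-value = sum of Bin(13,0.5) probabilities at or below the observed probability = 0.003418.
Step 5: alpha = 0.05. reject H0.

n_eff = 13, pos = 1, neg = 12, p = 0.003418, reject H0.


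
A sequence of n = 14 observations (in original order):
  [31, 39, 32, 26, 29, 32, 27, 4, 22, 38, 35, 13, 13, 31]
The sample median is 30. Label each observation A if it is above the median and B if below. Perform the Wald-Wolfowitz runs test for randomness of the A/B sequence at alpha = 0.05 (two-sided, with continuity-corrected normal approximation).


Step 1: Compute median = 30; label A = above, B = below.
Labels in order: AAABBABBBAABBA  (n_A = 7, n_B = 7)
Step 2: Count runs R = 7.
Step 3: Under H0 (random ordering), E[R] = 2*n_A*n_B/(n_A+n_B) + 1 = 2*7*7/14 + 1 = 8.0000.
        Var[R] = 2*n_A*n_B*(2*n_A*n_B - n_A - n_B) / ((n_A+n_B)^2 * (n_A+n_B-1)) = 8232/2548 = 3.2308.
        SD[R] = 1.7974.
Step 4: Continuity-corrected z = (R + 0.5 - E[R]) / SD[R] = (7 + 0.5 - 8.0000) / 1.7974 = -0.2782.
Step 5: Two-sided p-value via normal approximation = 2*(1 - Phi(|z|)) = 0.780879.
Step 6: alpha = 0.05. fail to reject H0.

R = 7, z = -0.2782, p = 0.780879, fail to reject H0.


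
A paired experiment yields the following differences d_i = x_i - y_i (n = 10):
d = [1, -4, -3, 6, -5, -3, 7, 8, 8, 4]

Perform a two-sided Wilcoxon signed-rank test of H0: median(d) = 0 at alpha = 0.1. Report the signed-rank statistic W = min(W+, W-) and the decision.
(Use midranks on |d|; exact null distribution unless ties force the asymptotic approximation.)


Step 1: Drop any zero differences (none here) and take |d_i|.
|d| = [1, 4, 3, 6, 5, 3, 7, 8, 8, 4]
Step 2: Midrank |d_i| (ties get averaged ranks).
ranks: |1|->1, |4|->4.5, |3|->2.5, |6|->7, |5|->6, |3|->2.5, |7|->8, |8|->9.5, |8|->9.5, |4|->4.5
Step 3: Attach original signs; sum ranks with positive sign and with negative sign.
W+ = 1 + 7 + 8 + 9.5 + 9.5 + 4.5 = 39.5
W- = 4.5 + 2.5 + 6 + 2.5 = 15.5
(Check: W+ + W- = 55 should equal n(n+1)/2 = 55.)
Step 4: Test statistic W = min(W+, W-) = 15.5.
Step 5: Ties in |d|, so use the tie-corrected normal approximation.
        E[W] = n(n+1)/4 = 10*11/4 = 27.5.
        Tie groups: |d|=3 (t=2), |d|=4 (t=2), |d|=8 (t=2); sum(t^3 - t) = 18.
        Var[W] = n(n+1)(2n+1)/24 - sum(t^3-t)/48 = 2310/24 - 18/48 = 95.875.
        z = (W - E[W]) / sqrt(Var[W]) = (15.5 - 27.5) / 9.7916 = -1.2255.
        Two-sided p = 2*Phi(z) = 0.220371.
Step 6: alpha = 0.1. fail to reject H0.

W+ = 39.5, W- = 15.5, W = min = 15.5, p = 0.220371, fail to reject H0.
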